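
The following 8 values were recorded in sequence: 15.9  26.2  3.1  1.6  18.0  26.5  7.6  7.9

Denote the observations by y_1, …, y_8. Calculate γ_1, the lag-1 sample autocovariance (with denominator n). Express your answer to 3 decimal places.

Mean ȳ = (15.9 + 26.2 + 3.1 + 1.6 + 18.0 + 26.5 + 7.6 + 7.9)/8 = 13.3500
Σ_{t=1}^{7}(y_t−ȳ)(y_{t+1}−ȳ) = -16.2725
γ_1 = -16.2725 / 8 = -2.034

-2.034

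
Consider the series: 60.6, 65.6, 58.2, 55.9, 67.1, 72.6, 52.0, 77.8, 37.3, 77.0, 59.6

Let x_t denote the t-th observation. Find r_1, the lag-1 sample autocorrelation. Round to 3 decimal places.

-0.741

Mean x̄ = (60.6 + 65.6 + 58.2 + 55.9 + 67.1 + 72.6 + 52.0 + 77.8 + 37.3 + 77.0 + 59.6)/11 = 62.1545
Numerator Σ_{t=1}^{10}(x_t−x̄)(x_{t+1}−x̄) = -1034.2239
Denominator Σ(x_t−x̄)² = 1395.1673
r_1 = -1034.2239 / 1395.1673 = -0.741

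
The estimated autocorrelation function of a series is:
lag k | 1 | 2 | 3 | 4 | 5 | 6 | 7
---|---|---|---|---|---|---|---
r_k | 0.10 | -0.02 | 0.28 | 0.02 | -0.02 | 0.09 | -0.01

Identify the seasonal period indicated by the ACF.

The largest autocorrelation is r_3 = 0.28; the remaining lags stay at or below 0.10.
The dominant spike at lag 3 indicates a seasonal period of 3.

3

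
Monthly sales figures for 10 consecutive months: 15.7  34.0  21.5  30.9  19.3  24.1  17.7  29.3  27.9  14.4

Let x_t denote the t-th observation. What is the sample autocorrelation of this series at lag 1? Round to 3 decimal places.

-0.486

Mean x̄ = (15.7 + 34.0 + 21.5 + 30.9 + 19.3 + 24.1 + 17.7 + 29.3 + 27.9 + 14.4)/10 = 23.4800
Numerator Σ_{t=1}^{9}(x_t−x̄)(x_{t+1}−x̄) = -202.6064
Denominator Σ(x_t−x̄)² = 417.2960
r_1 = -202.6064 / 417.2960 = -0.486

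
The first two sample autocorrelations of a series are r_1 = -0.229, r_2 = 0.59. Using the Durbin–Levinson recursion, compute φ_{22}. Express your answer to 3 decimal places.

0.567

φ_{22} = (r_2 − r_1²) / (1 − r_1²)
r_1² = (-0.229)² = 0.052441
Numerator = 0.59 − 0.0524 = 0.5376; denominator = 1 − 0.0524 = 0.9476
φ_{22} = 0.5376 / 0.9476 = 0.567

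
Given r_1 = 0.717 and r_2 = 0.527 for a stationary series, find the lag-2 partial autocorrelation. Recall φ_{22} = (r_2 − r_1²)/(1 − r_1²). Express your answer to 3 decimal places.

φ_{22} = (r_2 − r_1²) / (1 − r_1²)
r_1² = (0.717)² = 0.514089
Numerator = 0.527 − 0.5141 = 0.0129; denominator = 1 − 0.5141 = 0.4859
φ_{22} = 0.0129 / 0.4859 = 0.027

0.027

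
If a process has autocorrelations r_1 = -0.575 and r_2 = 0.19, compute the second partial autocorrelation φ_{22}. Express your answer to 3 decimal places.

-0.210

φ_{22} = (r_2 − r_1²) / (1 − r_1²)
r_1² = (-0.575)² = 0.330625
Numerator = 0.19 − 0.3306 = -0.1406; denominator = 1 − 0.3306 = 0.6694
φ_{22} = -0.1406 / 0.6694 = -0.210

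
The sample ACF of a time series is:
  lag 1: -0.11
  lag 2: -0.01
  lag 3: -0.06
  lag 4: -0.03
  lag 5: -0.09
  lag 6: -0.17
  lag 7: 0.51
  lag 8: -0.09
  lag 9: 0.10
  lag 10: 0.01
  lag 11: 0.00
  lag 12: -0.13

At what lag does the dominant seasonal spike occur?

7

The largest autocorrelation is r_7 = 0.51; the remaining lags stay at or below 0.10.
The dominant spike at lag 7 indicates a seasonal period of 7.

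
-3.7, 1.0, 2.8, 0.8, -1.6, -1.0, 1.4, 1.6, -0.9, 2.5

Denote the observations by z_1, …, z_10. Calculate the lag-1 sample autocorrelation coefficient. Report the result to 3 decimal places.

-0.066

Mean z̄ = (-3.7 + 1.0 + 2.8 + 0.8 − 1.6 − 1.0 + 1.4 + 1.6 − 0.9 + 2.5)/10 = 0.2900
Numerator Σ_{t=1}^{9}(z_t−z̄)(z_{t+1}−z̄) = -2.4631
Denominator Σ(z_t−z̄)² = 37.4690
r_1 = -2.4631 / 37.4690 = -0.066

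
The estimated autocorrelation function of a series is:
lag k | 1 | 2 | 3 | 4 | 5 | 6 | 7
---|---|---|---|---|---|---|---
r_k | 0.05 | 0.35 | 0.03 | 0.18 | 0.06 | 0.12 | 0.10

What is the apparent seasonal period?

2

The largest autocorrelation is r_2 = 0.35, with a weaker echo at lag 4 (0.18); the remaining lags stay at or below 0.12.
The dominant spike at lag 2 indicates a seasonal period of 2.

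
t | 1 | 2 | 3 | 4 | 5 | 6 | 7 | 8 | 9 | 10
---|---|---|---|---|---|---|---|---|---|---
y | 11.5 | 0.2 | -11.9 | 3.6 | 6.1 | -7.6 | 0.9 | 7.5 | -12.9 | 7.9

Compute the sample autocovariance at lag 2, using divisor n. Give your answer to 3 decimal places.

-23.977

Mean ȳ = (11.5 + 0.2 − 11.9 + 3.6 + 6.1 − 7.6 + 0.9 + 7.5 − 12.9 + 7.9)/10 = 0.5300
Σ_{t=1}^{8}(y_t−ȳ)(y_{t+2}−ȳ) = -239.7698
γ_2 = -239.7698 / 10 = -23.977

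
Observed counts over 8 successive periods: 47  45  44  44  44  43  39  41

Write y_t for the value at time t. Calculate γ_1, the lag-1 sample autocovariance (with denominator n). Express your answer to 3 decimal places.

Mean ȳ = (47 + 45 + 44 + 44 + 44 + 43 + 39 + 41)/8 = 43.3750
Σ_{t=1}^{7}(y_t−ȳ)(y_{t+1}−ȳ) = 19.4844
γ_1 = 19.4844 / 8 = 2.436

2.436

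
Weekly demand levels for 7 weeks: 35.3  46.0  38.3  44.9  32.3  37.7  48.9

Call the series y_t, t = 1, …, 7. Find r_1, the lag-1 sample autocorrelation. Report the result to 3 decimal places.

-0.383

Mean ȳ = (35.3 + 46.0 + 38.3 + 44.9 + 32.3 + 37.7 + 48.9)/7 = 40.4857
Deviations from mean: -5.1857, 5.5143, -2.1857, 4.4143, -8.1857, -2.7857, 8.4143
Σ(y_t−ȳ)(y_{t+1}−ȳ) = (-28.5955) + (-12.0527) + (-9.6484) + (-36.1341) + (22.8031) + (-23.4398) = -87.0673
Denominator Σ(y_t−ȳ)² = 227.1286
r_1 = -87.0673 / 227.1286 = -0.383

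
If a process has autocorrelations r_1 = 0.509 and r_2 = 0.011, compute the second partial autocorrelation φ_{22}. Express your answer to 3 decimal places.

-0.335

φ_{22} = (r_2 − r_1²) / (1 − r_1²)
r_1² = (0.509)² = 0.259081
Numerator = 0.011 − 0.2591 = -0.2481; denominator = 1 − 0.2591 = 0.7409
φ_{22} = -0.2481 / 0.7409 = -0.335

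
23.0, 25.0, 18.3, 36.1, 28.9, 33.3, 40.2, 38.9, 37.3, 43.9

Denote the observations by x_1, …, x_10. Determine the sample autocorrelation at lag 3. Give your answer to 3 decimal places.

0.124

Mean x̄ = (23.0 + 25.0 + 18.3 + 36.1 + 28.9 + 33.3 + 40.2 + 38.9 + 37.3 + 43.9)/10 = 32.4900
Numerator Σ_{t=1}^{7}(x_t−x̄)(x_{t+3}−x̄) = 77.8247
Denominator Σ(x_t−x̄)² = 627.9490
r_3 = 77.8247 / 627.9490 = 0.124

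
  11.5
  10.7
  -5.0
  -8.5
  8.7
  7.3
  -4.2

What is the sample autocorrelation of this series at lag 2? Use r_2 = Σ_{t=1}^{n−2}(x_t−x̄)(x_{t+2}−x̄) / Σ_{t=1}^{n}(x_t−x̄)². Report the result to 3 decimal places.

Mean x̄ = (11.5 + 10.7 − 5.0 − 8.5 + 8.7 + 7.3 − 4.2)/7 = 2.9286
Deviations from mean: 8.5714, 7.7714, -7.9286, -11.4286, 5.7714, 4.3714, -7.1286
Σ(x_t−x̄)(x_{t+2}−x̄) = (-67.9592) + (-88.8163) + (-45.7592) + (-49.9592) + (-41.1420) = -293.6359
Denominator Σ(x_t−x̄)² = 430.5743
r_2 = -293.6359 / 430.5743 = -0.682

-0.682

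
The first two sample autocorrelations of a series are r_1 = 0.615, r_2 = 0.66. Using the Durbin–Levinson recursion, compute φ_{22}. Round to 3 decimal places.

φ_{22} = (r_2 − r_1²) / (1 − r_1²)
r_1² = (0.615)² = 0.378225
Numerator = 0.66 − 0.3782 = 0.2818; denominator = 1 − 0.3782 = 0.6218
φ_{22} = 0.2818 / 0.6218 = 0.453

0.453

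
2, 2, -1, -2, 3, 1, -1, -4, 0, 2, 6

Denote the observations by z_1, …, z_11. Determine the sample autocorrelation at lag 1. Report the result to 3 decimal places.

0.209

Mean z̄ = (2 + 2 − 1 − 2 + 3 + 1 − 1 − 4 + 0 + 2 + 6)/11 = 0.7273
Numerator Σ_{t=1}^{10}(z_t−z̄)(z_{t+1}−z̄) = 15.4711
Denominator Σ(z_t−z̄)² = 74.1818
r_1 = 15.4711 / 74.1818 = 0.209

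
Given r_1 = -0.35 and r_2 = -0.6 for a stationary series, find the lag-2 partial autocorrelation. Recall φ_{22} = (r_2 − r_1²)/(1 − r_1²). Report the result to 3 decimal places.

-0.823

φ_{22} = (r_2 − r_1²) / (1 − r_1²)
r_1² = (-0.35)² = 0.1225
Numerator = -0.6 − 0.1225 = -0.7225; denominator = 1 − 0.1225 = 0.8775
φ_{22} = -0.7225 / 0.8775 = -0.823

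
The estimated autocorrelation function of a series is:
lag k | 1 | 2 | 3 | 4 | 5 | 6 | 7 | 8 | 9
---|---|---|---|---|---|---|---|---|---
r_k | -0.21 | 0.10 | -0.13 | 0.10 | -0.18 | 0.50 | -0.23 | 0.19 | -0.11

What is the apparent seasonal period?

The largest autocorrelation is r_6 = 0.50; the remaining lags stay at or below 0.19.
The dominant spike at lag 6 indicates a seasonal period of 6.

6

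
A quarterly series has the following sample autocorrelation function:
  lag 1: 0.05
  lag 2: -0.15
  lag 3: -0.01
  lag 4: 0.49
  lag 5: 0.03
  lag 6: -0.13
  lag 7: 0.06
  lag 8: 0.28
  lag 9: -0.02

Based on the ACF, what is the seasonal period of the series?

The largest autocorrelation is r_4 = 0.49, with a weaker echo at lag 8 (0.28); the remaining lags stay at or below 0.06.
The dominant spike at lag 4 indicates a seasonal period of 4.

4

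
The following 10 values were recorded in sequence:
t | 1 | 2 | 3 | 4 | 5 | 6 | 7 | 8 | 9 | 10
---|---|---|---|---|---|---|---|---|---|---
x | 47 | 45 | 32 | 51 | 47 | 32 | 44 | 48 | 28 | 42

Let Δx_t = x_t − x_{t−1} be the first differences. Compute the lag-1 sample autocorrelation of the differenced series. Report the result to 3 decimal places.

First differences Δx: -2, -13, 19, -4, -15, 12, 4, -20, 14
Mean of differences = -0.5556
Numerator Σ(Δx_t−Δx̄)(Δx_{t+1}−Δx̄) = -738.7531
Denominator Σ(Δx_t−Δx̄)² = 1528.2222
r_1(Δx) = -738.7531 / 1528.2222 = -0.483

-0.483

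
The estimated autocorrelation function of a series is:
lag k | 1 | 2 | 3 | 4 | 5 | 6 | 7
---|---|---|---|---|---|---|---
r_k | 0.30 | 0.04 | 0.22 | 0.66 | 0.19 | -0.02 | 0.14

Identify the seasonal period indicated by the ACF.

4

The largest autocorrelation is r_4 = 0.66; the remaining lags stay at or below 0.30. The elevated value at lag 1 (0.30), dropping to 0.04 at lag 2, reflects decaying short-term dependence rather than seasonality.
The dominant spike at lag 4 indicates a seasonal period of 4.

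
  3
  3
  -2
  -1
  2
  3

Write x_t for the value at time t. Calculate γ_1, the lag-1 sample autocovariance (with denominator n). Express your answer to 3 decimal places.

0.759

Mean x̄ = (3 + 3 − 2 − 1 + 2 + 3)/6 = 1.3333
Deviations: 1.6667, 1.6667, -3.3333, -2.3333, 0.6667, 1.6667
Σ_{t=1}^{5}(x_t−x̄)(x_{t+1}−x̄) = 4.5556
γ_1 = 4.5556 / 6 = 0.759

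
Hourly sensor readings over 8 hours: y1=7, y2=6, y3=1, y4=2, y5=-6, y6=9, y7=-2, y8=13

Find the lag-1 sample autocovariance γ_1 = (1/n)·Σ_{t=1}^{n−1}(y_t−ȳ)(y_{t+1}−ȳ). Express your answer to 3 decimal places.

-13.945

Mean ȳ = (7 + 6 + 1 + 2 − 6 + 9 − 2 + 13)/8 = 3.7500
Σ_{t=1}^{7}(y_t−ȳ)(y_{t+1}−ȳ) = -111.5625
γ_1 = -111.5625 / 8 = -13.945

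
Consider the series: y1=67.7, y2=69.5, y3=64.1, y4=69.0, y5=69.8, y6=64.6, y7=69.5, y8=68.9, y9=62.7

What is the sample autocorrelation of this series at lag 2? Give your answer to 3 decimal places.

Mean ȳ = (67.7 + 69.5 + 64.1 + 69.0 + 69.8 + 64.6 + 69.5 + 68.9 + 62.7)/9 = 67.3111
Σ(y_t−ȳ)(y_{t+2}−ȳ) = (-1.2488) + (3.6968) + (-7.9921) + (-4.5788) + (5.4479) + (-4.3077) + (-10.0932) = -19.0758
Denominator Σ(y_t−ȳ)² = 60.2289
r_2 = -19.0758 / 60.2289 = -0.317

-0.317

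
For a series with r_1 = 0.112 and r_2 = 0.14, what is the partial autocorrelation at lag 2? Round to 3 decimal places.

0.129

φ_{22} = (r_2 − r_1²) / (1 − r_1²)
r_1² = (0.112)² = 0.012544
Numerator = 0.14 − 0.0125 = 0.1275; denominator = 1 − 0.0125 = 0.9875
φ_{22} = 0.1275 / 0.9875 = 0.129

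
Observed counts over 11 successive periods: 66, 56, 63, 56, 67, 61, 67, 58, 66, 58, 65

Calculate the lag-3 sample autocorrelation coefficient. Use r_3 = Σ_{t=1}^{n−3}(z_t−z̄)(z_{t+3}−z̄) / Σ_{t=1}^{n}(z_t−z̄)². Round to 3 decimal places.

-0.716

Mean z̄ = (66 + 56 + 63 + 56 + 67 + 61 + 67 + 58 + 66 + 58 + 65)/11 = 62.0909
Numerator Σ_{t=1}^{8}(z_t−z̄)(z_{t+3}−z̄) = -140.9339
Denominator Σ(z_t−z̄)² = 196.9091
r_3 = -140.9339 / 196.9091 = -0.716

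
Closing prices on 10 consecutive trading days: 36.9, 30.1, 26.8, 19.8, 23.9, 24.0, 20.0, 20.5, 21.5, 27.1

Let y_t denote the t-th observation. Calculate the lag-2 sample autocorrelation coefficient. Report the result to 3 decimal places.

Mean ȳ = (36.9 + 30.1 + 26.8 + 19.8 + 23.9 + 24.0 + 20.0 + 20.5 + 21.5 + 27.1)/10 = 25.0600
Numerator Σ_{t=1}^{8}(y_t−ȳ)(y_{t+2}−ȳ) = 17.0628
Denominator Σ(y_t−ȳ)² = 261.9840
r_2 = 17.0628 / 261.9840 = 0.065

0.065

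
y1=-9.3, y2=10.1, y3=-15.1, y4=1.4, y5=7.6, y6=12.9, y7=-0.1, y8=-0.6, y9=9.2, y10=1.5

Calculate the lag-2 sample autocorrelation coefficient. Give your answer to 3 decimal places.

Mean ȳ = (-9.3 + 10.1 − 15.1 + 1.4 + 7.6 + 12.9 − 0.1 − 0.6 + 9.2 + 1.5)/10 = 1.7600
Numerator Σ_{t=1}^{8}(y_t−ȳ)(y_{t+2}−ȳ) = 30.6188
Denominator Σ(y_t−ȳ)² = 698.9240
r_2 = 30.6188 / 698.9240 = 0.044

0.044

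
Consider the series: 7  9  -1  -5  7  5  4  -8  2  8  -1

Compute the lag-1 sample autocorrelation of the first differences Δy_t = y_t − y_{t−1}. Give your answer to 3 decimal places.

First differences Δy: 2, -10, -4, 12, -2, -1, -12, 10, 6, -9
Mean of differences = -0.8000
Numerator Σ(Δy_t−Δȳ)(Δy_{t+1}−Δȳ) = -153.4400
Denominator Σ(Δy_t−Δȳ)² = 623.6000
r_1(Δy) = -153.4400 / 623.6000 = -0.246

-0.246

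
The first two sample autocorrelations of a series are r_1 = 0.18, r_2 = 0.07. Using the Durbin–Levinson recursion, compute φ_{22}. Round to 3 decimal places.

φ_{22} = (r_2 − r_1²) / (1 − r_1²)
r_1² = (0.18)² = 0.0324
Numerator = 0.07 − 0.0324 = 0.0376; denominator = 1 − 0.0324 = 0.9676
φ_{22} = 0.0376 / 0.9676 = 0.039

0.039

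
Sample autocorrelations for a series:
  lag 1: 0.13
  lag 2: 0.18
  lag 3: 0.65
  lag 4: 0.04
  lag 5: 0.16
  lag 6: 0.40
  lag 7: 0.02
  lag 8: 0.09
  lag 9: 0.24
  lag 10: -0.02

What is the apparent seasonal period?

The largest autocorrelation is r_3 = 0.65, with weaker echoes at lags 6 (0.40) and 9 (0.24); the remaining lags stay at or below 0.18.
The dominant spike at lag 3 indicates a seasonal period of 3.

3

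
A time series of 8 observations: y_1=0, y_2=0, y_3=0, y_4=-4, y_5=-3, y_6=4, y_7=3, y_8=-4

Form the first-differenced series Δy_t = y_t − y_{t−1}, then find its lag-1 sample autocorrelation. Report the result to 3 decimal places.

0.039

First differences Δy: 0, 0, -4, 1, 7, -1, -7
Mean of differences = -0.5714
Numerator Σ(Δy_t−Δȳ)(Δy_{t+1}−Δȳ) = 4.3878
Denominator Σ(Δy_t−Δȳ)² = 113.7143
r_1(Δy) = 4.3878 / 113.7143 = 0.039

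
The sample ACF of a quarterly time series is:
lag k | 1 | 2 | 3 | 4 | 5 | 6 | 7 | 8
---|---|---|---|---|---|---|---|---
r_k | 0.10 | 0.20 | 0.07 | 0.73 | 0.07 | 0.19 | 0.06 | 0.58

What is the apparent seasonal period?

4

The largest autocorrelation is r_4 = 0.73, with a weaker echo at lag 8 (0.58); the remaining lags stay at or below 0.20.
The dominant spike at lag 4 indicates a seasonal period of 4.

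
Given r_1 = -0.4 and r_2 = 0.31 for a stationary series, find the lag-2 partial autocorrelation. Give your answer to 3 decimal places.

φ_{22} = (r_2 − r_1²) / (1 − r_1²)
r_1² = (-0.4)² = 0.16
Numerator = 0.31 − 0.1600 = 0.1500; denominator = 1 − 0.1600 = 0.8400
φ_{22} = 0.1500 / 0.8400 = 0.179

0.179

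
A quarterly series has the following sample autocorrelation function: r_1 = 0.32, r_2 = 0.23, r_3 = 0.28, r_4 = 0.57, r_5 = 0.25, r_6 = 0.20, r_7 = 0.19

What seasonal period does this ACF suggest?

4

The largest autocorrelation is r_4 = 0.57; the remaining lags stay at or below 0.32. The elevated value at lag 1 (0.32), dropping to 0.23 at lag 2, reflects decaying short-term dependence rather than seasonality.
The dominant spike at lag 4 indicates a seasonal period of 4.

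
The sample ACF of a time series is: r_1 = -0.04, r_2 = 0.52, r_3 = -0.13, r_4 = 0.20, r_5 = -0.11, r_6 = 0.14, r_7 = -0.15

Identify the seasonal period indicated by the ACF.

2

The largest autocorrelation is r_2 = 0.52, with a weaker echo at lag 4 (0.20); the remaining lags stay at or below 0.14.
The dominant spike at lag 2 indicates a seasonal period of 2.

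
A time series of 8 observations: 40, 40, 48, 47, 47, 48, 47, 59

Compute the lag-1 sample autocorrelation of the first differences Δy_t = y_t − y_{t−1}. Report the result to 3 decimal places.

First differences Δy: 0, 8, -1, 0, 1, -1, 12
Mean of differences = 2.7143
Numerator Σ(Δy_t−Δȳ)(Δy_{t+1}−Δȳ) = -47.3673
Denominator Σ(Δy_t−Δȳ)² = 159.4286
r_1(Δy) = -47.3673 / 159.4286 = -0.297

-0.297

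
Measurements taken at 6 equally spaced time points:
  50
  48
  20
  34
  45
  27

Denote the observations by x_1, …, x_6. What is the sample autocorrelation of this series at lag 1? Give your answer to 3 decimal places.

Mean x̄ = (50 + 48 + 20 + 34 + 45 + 27)/6 = 37.3333
Deviations from mean: 12.6667, 10.6667, -17.3333, -3.3333, 7.6667, -10.3333
Numerator Σ_{t=1}^{5}(x_t−x̄)(x_{t+1}−x̄) = -96.7778
Denominator Σ(x_t−x̄)² = 751.3333
r_1 = -96.7778 / 751.3333 = -0.129

-0.129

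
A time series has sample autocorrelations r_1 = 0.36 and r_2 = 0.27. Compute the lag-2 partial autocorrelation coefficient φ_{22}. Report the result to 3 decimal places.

φ_{22} = (r_2 − r_1²) / (1 − r_1²)
r_1² = (0.36)² = 0.1296
Numerator = 0.27 − 0.1296 = 0.1404; denominator = 1 − 0.1296 = 0.8704
φ_{22} = 0.1404 / 0.8704 = 0.161

0.161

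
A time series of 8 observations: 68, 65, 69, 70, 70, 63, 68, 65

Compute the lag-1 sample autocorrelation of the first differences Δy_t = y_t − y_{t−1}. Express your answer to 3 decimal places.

First differences Δy: -3, 4, 1, 0, -7, 5, -3
Mean of differences = -0.4286
Numerator Σ(Δy_t−Δȳ)(Δy_{t+1}−Δȳ) = -56.8980
Denominator Σ(Δy_t−Δȳ)² = 107.7143
r_1(Δy) = -56.8980 / 107.7143 = -0.528

-0.528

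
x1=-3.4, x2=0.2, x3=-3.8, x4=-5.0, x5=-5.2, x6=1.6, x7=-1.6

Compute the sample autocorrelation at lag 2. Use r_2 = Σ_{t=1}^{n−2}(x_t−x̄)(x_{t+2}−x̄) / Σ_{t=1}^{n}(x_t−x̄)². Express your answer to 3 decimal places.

-0.354

Mean x̄ = (-3.4 + 0.2 − 3.8 − 5.0 − 5.2 + 1.6 − 1.6)/7 = -2.4571
Σ(x_t−x̄)(x_{t+2}−x̄) = (1.2661) + (-6.7567) + (3.6833) + (-10.3167) + (-2.3510) = -14.4751
Denominator Σ(x_t−x̄)² = 40.9371
r_2 = -14.4751 / 40.9371 = -0.354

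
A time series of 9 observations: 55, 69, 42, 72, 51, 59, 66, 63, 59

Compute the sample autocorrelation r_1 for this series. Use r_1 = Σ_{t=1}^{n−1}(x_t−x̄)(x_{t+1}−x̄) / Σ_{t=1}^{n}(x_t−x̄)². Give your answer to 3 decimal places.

Mean x̄ = (55 + 69 + 42 + 72 + 51 + 59 + 66 + 63 + 59)/9 = 59.5556
Numerator Σ_{t=1}^{8}(x_t−x̄)(x_{t+1}−x̄) = -512.3086
Denominator Σ(x_t−x̄)² = 700.2222
r_1 = -512.3086 / 700.2222 = -0.732

-0.732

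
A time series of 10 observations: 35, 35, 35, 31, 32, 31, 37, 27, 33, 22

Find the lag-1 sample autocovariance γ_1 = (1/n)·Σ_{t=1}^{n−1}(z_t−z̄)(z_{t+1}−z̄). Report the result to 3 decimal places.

-2.904

Mean z̄ = (35 + 35 + 35 + 31 + 32 + 31 + 37 + 27 + 33 + 22)/10 = 31.8000
Σ_{t=1}^{9}(z_t−z̄)(z_{t+1}−z̄) = -29.0400
γ_1 = -29.0400 / 10 = -2.904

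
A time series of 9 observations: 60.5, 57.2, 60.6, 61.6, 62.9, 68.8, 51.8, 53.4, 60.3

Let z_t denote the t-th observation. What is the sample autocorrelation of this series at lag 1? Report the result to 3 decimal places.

0.033

Mean z̄ = (60.5 + 57.2 + 60.6 + 61.6 + 62.9 + 68.8 + 51.8 + 53.4 + 60.3)/9 = 59.6778
Numerator Σ_{t=1}^{8}(z_t−z̄)(z_{t+1}−z̄) = 6.7240
Denominator Σ(z_t−z̄)² = 206.8156
r_1 = 6.7240 / 206.8156 = 0.033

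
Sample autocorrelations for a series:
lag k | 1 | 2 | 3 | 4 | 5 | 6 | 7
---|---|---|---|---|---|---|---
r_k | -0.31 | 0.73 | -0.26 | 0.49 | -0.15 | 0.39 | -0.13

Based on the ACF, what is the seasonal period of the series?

2

The largest autocorrelation is r_2 = 0.73, with weaker echoes at lags 4 (0.49) and 6 (0.39); the remaining lags stay at or below -0.13.
The dominant spike at lag 2 indicates a seasonal period of 2.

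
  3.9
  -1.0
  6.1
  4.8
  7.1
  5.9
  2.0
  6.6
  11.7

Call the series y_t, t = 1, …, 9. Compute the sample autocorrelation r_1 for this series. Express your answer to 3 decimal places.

Mean ȳ = (3.9 − 1.0 + 6.1 + 4.8 + 7.1 + 5.9 + 2.0 + 6.6 + 11.7)/9 = 5.2333
Numerator Σ_{t=1}^{8}(y_t−ȳ)(y_{t+1}−ȳ) = 5.2322
Denominator Σ(y_t−ȳ)² = 99.6400
r_1 = 5.2322 / 99.6400 = 0.053

0.053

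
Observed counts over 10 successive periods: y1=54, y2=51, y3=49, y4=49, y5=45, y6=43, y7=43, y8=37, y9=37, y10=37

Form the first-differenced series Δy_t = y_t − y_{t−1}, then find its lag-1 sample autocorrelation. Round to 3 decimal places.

-0.434

First differences Δy: -3, -2, 0, -4, -2, 0, -6, 0, 0
Mean of differences = -1.8889
Numerator Σ(Δy_t−Δȳ)(Δy_{t+1}−Δȳ) = -16.0123
Denominator Σ(Δy_t−Δȳ)² = 36.8889
r_1(Δy) = -16.0123 / 36.8889 = -0.434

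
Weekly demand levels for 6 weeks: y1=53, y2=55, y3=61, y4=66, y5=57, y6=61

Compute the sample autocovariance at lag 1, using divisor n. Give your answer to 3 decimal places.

2.079

Mean ȳ = (53 + 55 + 61 + 66 + 57 + 61)/6 = 58.8333
Deviations: -5.8333, -3.8333, 2.1667, 7.1667, -1.8333, 2.1667
Σ_{t=1}^{5}(y_t−ȳ)(y_{t+1}−ȳ) = 12.4722
γ_1 = 12.4722 / 6 = 2.079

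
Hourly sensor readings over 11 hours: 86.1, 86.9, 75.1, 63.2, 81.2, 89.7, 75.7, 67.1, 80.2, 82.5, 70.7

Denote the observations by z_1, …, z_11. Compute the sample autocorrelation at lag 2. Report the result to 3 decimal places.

Mean z̄ = (86.1 + 86.9 + 75.1 + 63.2 + 81.2 + 89.7 + 75.7 + 67.1 + 80.2 + 82.5 + 70.7)/11 = 78.0364
Numerator Σ_{t=1}^{9}(z_t−z̄)(z_{t+2}−z̄) = -542.2108
Denominator Σ(z_t−z̄)² = 721.8655
r_2 = -542.2108 / 721.8655 = -0.751

-0.751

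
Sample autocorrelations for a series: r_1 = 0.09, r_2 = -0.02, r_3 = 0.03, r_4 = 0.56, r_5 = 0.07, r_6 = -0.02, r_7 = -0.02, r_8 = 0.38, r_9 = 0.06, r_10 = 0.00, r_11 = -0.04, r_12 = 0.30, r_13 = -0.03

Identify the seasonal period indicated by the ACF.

The largest autocorrelation is r_4 = 0.56, with weaker echoes at lags 8 (0.38) and 12 (0.30); the remaining lags stay at or below 0.09.
The dominant spike at lag 4 indicates a seasonal period of 4.

4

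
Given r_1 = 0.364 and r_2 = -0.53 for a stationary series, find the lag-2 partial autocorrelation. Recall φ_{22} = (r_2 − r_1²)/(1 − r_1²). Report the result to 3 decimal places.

φ_{22} = (r_2 − r_1²) / (1 − r_1²)
r_1² = (0.364)² = 0.132496
Numerator = -0.53 − 0.1325 = -0.6625; denominator = 1 − 0.1325 = 0.8675
φ_{22} = -0.6625 / 0.8675 = -0.764

-0.764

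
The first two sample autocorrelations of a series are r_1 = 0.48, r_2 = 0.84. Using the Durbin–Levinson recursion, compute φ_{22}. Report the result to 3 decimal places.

0.792

φ_{22} = (r_2 − r_1²) / (1 − r_1²)
r_1² = (0.48)² = 0.2304
Numerator = 0.84 − 0.2304 = 0.6096; denominator = 1 − 0.2304 = 0.7696
φ_{22} = 0.6096 / 0.7696 = 0.792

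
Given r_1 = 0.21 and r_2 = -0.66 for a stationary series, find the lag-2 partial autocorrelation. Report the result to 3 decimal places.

φ_{22} = (r_2 − r_1²) / (1 − r_1²)
r_1² = (0.21)² = 0.0441
Numerator = -0.66 − 0.0441 = -0.7041; denominator = 1 − 0.0441 = 0.9559
φ_{22} = -0.7041 / 0.9559 = -0.737

-0.737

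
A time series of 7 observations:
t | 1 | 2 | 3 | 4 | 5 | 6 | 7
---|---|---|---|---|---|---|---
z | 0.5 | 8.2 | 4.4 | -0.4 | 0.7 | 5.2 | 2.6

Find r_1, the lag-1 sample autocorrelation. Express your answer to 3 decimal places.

-0.152

Mean z̄ = (0.5 + 8.2 + 4.4 − 0.4 + 0.7 + 5.2 + 2.6)/7 = 3.0286
Numerator Σ_{t=1}^{6}(z_t−z̄)(z_{t+1}−z̄) = -8.6894
Denominator Σ(z_t−z̄)² = 57.0943
r_1 = -8.6894 / 57.0943 = -0.152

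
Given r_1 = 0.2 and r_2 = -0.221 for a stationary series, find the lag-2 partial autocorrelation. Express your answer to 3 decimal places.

φ_{22} = (r_2 − r_1²) / (1 − r_1²)
r_1² = (0.2)² = 0.04
Numerator = -0.221 − 0.0400 = -0.2610; denominator = 1 − 0.0400 = 0.9600
φ_{22} = -0.2610 / 0.9600 = -0.272

-0.272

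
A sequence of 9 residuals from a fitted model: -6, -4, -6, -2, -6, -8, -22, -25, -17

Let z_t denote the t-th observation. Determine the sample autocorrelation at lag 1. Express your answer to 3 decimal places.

Mean z̄ = (-6 − 4 − 6 − 2 − 6 − 8 − 22 − 25 − 17)/9 = -10.6667
Numerator Σ_{t=1}^{8}(z_t−z̄)(z_{t+1}−z̄) = 378.5556
Denominator Σ(z_t−z̄)² = 566.0000
r_1 = 378.5556 / 566.0000 = 0.669

0.669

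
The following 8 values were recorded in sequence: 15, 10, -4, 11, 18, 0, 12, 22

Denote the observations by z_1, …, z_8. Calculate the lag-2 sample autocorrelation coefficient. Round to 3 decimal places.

-0.543

Mean z̄ = (15 + 10 − 4 + 11 + 18 + 0 + 12 + 22)/8 = 10.5000
Deviations from mean: 4.5000, -0.5000, -14.5000, 0.5000, 7.5000, -10.5000, 1.5000, 11.5000
Σ(z_t−z̄)(z_{t+2}−z̄) = (-65.2500) + (-0.2500) + (-108.7500) + (-5.2500) + (11.2500) + (-120.7500) = -289.0000
Denominator Σ(z_t−z̄)² = 532.0000
r_2 = -289.0000 / 532.0000 = -0.543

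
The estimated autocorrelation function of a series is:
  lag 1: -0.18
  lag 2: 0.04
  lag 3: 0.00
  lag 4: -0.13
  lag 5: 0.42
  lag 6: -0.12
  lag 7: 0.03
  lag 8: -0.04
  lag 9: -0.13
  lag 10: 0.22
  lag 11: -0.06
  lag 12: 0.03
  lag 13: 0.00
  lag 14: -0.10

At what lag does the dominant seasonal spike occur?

The largest autocorrelation is r_5 = 0.42, with a weaker echo at lag 10 (0.22); the remaining lags stay at or below 0.04.
The dominant spike at lag 5 indicates a seasonal period of 5.

5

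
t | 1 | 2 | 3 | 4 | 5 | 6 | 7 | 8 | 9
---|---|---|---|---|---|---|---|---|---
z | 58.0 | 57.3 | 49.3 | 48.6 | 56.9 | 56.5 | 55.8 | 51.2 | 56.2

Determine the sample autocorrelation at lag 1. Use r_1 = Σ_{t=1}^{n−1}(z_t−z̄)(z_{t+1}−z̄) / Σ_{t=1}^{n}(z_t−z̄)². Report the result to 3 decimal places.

0.082

Mean z̄ = (58.0 + 57.3 + 49.3 + 48.6 + 56.9 + 56.5 + 55.8 + 51.2 + 56.2)/9 = 54.4222
Numerator Σ_{t=1}^{8}(z_t−z̄)(z_{t+1}−z̄) = 8.7951
Denominator Σ(z_t−z̄)² = 107.1156
r_1 = 8.7951 / 107.1156 = 0.082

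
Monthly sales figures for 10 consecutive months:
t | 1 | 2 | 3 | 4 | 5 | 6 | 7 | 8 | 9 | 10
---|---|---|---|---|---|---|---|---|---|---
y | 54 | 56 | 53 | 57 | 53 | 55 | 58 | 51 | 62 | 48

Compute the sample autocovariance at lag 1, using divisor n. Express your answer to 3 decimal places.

Mean ȳ = (54 + 56 + 53 + 57 + 53 + 55 + 58 + 51 + 62 + 48)/10 = 54.7000
Σ_{t=1}^{9}(y_t−ȳ)(y_{t+1}−ȳ) = -98.5900
γ_1 = -98.5900 / 10 = -9.859

-9.859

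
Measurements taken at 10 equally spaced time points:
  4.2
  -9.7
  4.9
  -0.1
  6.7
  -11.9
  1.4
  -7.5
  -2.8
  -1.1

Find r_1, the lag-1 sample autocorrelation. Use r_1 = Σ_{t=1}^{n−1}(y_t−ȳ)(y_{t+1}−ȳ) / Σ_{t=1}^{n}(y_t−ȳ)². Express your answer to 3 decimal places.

-0.563

Mean ȳ = (4.2 − 9.7 + 4.9 − 0.1 + 6.7 − 11.9 + 1.4 − 7.5 − 2.8 − 1.1)/10 = -1.5900
Numerator Σ_{t=1}^{9}(y_t−ȳ)(y_{t+1}−ȳ) = -204.9781
Denominator Σ(y_t−ȳ)² = 364.2290
r_1 = -204.9781 / 364.2290 = -0.563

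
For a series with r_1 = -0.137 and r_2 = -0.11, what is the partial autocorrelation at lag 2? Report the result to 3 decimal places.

φ_{22} = (r_2 − r_1²) / (1 − r_1²)
r_1² = (-0.137)² = 0.018769
Numerator = -0.11 − 0.0188 = -0.1288; denominator = 1 − 0.0188 = 0.9812
φ_{22} = -0.1288 / 0.9812 = -0.131

-0.131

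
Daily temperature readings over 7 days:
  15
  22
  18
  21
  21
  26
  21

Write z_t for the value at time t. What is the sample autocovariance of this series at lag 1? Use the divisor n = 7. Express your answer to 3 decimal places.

Mean z̄ = (15 + 22 + 18 + 21 + 21 + 26 + 21)/7 = 20.5714
Deviations: -5.5714, 1.4286, -2.5714, 0.4286, 0.4286, 5.4286, 0.4286
Σ_{t=1}^{6}(z_t−z̄)(z_{t+1}−z̄) = -7.8980
γ_1 = -7.8980 / 7 = -1.128

-1.128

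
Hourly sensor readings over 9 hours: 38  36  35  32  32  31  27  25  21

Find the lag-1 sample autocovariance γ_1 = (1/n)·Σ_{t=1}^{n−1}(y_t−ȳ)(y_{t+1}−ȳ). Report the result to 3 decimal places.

Mean ȳ = (38 + 36 + 35 + 32 + 32 + 31 + 27 + 25 + 21)/9 = 30.7778
Σ_{t=1}^{8}(y_t−ȳ)(y_{t+1}−ȳ) = 144.1728
γ_1 = 144.1728 / 9 = 16.019

16.019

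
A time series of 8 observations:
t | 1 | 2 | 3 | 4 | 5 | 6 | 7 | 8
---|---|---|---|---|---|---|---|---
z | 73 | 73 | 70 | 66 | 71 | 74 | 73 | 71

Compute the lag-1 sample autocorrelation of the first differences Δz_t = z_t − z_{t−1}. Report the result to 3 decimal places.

First differences Δz: 0, -3, -4, 5, 3, -1, -2
Mean of differences = -0.2857
Numerator Σ(Δz_t−Δz̄)(Δz_{t+1}−Δz̄) = 5.9184
Denominator Σ(Δz_t−Δz̄)² = 63.4286
r_1(Δz) = 5.9184 / 63.4286 = 0.093

0.093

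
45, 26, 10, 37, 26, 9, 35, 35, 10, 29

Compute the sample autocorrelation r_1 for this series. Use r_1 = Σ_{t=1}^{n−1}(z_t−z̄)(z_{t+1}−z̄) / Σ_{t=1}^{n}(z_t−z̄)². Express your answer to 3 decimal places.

Mean z̄ = (45 + 26 + 10 + 37 + 26 + 9 + 35 + 35 + 10 + 29)/10 = 26.2000
Numerator Σ_{t=1}^{9}(z_t−z̄)(z_{t+1}−z̄) = -436.0400
Denominator Σ(z_t−z̄)² = 1453.6000
r_1 = -436.0400 / 1453.6000 = -0.300

-0.300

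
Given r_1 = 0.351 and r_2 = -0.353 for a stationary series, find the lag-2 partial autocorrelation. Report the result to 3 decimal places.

φ_{22} = (r_2 − r_1²) / (1 − r_1²)
r_1² = (0.351)² = 0.123201
Numerator = -0.353 − 0.1232 = -0.4762; denominator = 1 − 0.1232 = 0.8768
φ_{22} = -0.4762 / 0.8768 = -0.543

-0.543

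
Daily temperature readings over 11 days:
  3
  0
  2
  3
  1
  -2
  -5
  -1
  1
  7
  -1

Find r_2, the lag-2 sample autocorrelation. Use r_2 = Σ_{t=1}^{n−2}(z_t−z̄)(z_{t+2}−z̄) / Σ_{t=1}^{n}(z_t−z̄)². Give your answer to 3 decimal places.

Mean z̄ = (3 + 0 + 2 + 3 + 1 − 2 − 5 − 1 + 1 + 7 − 1)/11 = 0.7273
Numerator Σ_{t=1}^{9}(z_t−z̄)(z_{t+2}−z̄) = -14.3306
Denominator Σ(z_t−z̄)² = 98.1818
r_2 = -14.3306 / 98.1818 = -0.146

-0.146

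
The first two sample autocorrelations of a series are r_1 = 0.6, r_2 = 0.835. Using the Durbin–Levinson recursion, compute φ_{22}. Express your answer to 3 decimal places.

φ_{22} = (r_2 − r_1²) / (1 − r_1²)
r_1² = (0.6)² = 0.36
Numerator = 0.835 − 0.3600 = 0.4750; denominator = 1 − 0.3600 = 0.6400
φ_{22} = 0.4750 / 0.6400 = 0.742

0.742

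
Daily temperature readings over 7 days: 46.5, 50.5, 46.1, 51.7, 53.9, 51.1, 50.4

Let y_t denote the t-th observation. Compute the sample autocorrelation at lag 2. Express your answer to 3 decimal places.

Mean ȳ = (46.5 + 50.5 + 46.1 + 51.7 + 53.9 + 51.1 + 50.4)/7 = 50.0286
Deviations from mean: -3.5286, 0.4714, -3.9286, 1.6714, 3.8714, 1.0714, 0.3714
Numerator Σ_{t=1}^{5}(y_t−ȳ)(y_{t+2}−ȳ) = 2.6698
Denominator Σ(y_t−ȳ)² = 47.1743
r_2 = 2.6698 / 47.1743 = 0.057

0.057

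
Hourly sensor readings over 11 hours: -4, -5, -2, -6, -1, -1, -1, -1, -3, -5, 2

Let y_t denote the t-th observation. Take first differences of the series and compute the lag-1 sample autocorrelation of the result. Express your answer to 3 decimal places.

-0.434

First differences Δy: -1, 3, -4, 5, 0, 0, 0, -2, -2, 7
Mean of differences = 0.6000
Numerator Σ(Δy_t−Δȳ)(Δy_{t+1}−Δȳ) = -45.3600
Denominator Σ(Δy_t−Δȳ)² = 104.4000
r_1(Δy) = -45.3600 / 104.4000 = -0.434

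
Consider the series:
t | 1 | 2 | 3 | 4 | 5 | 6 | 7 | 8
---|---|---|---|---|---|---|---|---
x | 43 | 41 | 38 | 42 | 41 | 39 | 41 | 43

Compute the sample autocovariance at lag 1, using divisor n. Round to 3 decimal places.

-0.375

Mean x̄ = (43 + 41 + 38 + 42 + 41 + 39 + 41 + 43)/8 = 41.0000
Deviations: 2.0000, 0.0000, -3.0000, 1.0000, 0.0000, -2.0000, 0.0000, 2.0000
Σ_{t=1}^{7}(x_t−x̄)(x_{t+1}−x̄) = -3.0000
γ_1 = -3.0000 / 8 = -0.375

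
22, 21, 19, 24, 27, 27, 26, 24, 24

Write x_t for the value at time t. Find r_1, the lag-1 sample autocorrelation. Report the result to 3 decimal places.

0.604

Mean x̄ = (22 + 21 + 19 + 24 + 27 + 27 + 26 + 24 + 24)/9 = 23.7778
Numerator Σ_{t=1}^{8}(x_t−x̄)(x_{t+1}−x̄) = 35.9506
Denominator Σ(x_t−x̄)² = 59.5556
r_1 = 35.9506 / 59.5556 = 0.604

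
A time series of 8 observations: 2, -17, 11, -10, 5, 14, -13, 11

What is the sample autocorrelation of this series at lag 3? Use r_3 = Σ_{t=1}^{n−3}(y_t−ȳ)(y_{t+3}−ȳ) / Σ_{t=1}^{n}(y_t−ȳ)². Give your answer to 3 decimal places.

Mean ȳ = (2 − 17 + 11 − 10 + 5 + 14 − 13 + 11)/8 = 0.3750
Numerator Σ_{t=1}^{5}(y_t−ȳ)(y_{t+3}−ȳ) = 235.4531
Denominator Σ(y_t−ȳ)² = 1023.8750
r_3 = 235.4531 / 1023.8750 = 0.230

0.230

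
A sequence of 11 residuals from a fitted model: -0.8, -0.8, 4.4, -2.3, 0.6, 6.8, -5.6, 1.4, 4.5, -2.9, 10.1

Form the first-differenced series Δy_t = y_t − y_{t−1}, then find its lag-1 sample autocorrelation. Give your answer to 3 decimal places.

First differences Δy: 0.0, 5.2, -6.7, 2.9, 6.2, -12.4, 7.0, 3.1, -7.4, 13.0
Mean of differences = 1.0900
Numerator Σ(Δy_t−Δȳ)(Δy_{t+1}−Δȳ) = -296.3091
Denominator Σ(Δy_t−Δȳ)² = 543.0290
r_1(Δy) = -296.3091 / 543.0290 = -0.546

-0.546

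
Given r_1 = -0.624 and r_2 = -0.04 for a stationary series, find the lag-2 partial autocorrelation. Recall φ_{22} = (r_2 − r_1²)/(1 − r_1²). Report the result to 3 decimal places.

φ_{22} = (r_2 − r_1²) / (1 − r_1²)
r_1² = (-0.624)² = 0.389376
Numerator = -0.04 − 0.3894 = -0.4294; denominator = 1 − 0.3894 = 0.6106
φ_{22} = -0.4294 / 0.6106 = -0.703

-0.703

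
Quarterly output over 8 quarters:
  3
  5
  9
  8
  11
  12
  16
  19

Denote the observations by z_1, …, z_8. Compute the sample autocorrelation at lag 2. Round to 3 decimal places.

Mean z̄ = (3 + 5 + 9 + 8 + 11 + 12 + 16 + 19)/8 = 10.3750
Deviations from mean: -7.3750, -5.3750, -1.3750, -2.3750, 0.6250, 1.6250, 5.6250, 8.6250
Numerator Σ_{t=1}^{6}(z_t−z̄)(z_{t+2}−z̄) = 35.7188
Denominator Σ(z_t−z̄)² = 199.8750
r_2 = 35.7188 / 199.8750 = 0.179

0.179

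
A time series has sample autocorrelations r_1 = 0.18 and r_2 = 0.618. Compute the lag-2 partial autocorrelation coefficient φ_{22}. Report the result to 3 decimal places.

φ_{22} = (r_2 − r_1²) / (1 − r_1²)
r_1² = (0.18)² = 0.0324
Numerator = 0.618 − 0.0324 = 0.5856; denominator = 1 − 0.0324 = 0.9676
φ_{22} = 0.5856 / 0.9676 = 0.605

0.605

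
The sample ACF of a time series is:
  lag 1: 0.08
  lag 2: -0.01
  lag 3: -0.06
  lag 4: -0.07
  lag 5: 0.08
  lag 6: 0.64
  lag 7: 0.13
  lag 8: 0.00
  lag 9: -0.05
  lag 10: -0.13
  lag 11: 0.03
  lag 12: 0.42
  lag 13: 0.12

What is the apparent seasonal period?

6

The largest autocorrelation is r_6 = 0.64, with a weaker echo at lag 12 (0.42); the remaining lags stay at or below 0.13.
The dominant spike at lag 6 indicates a seasonal period of 6.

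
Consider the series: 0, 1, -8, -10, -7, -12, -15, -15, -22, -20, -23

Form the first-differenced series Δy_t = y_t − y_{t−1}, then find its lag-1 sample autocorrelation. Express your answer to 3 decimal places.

-0.511

First differences Δy: 1, -9, -2, 3, -5, -3, 0, -7, 2, -3
Mean of differences = -2.3000
Numerator Σ(Δy_t−Δȳ)(Δy_{t+1}−Δȳ) = -70.5900
Denominator Σ(Δy_t−Δȳ)² = 138.1000
r_1(Δy) = -70.5900 / 138.1000 = -0.511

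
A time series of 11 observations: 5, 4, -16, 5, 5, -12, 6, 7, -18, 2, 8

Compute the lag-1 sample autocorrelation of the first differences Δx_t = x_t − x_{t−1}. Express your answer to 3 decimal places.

-0.434

First differences Δx: -1, -20, 21, 0, -17, 18, 1, -25, 20, 6
Mean of differences = 0.3000
Numerator Σ(Δx_t−Δx̄)(Δx_{t+1}−Δx̄) = -1092.4900
Denominator Σ(Δx_t−Δx̄)² = 2516.1000
r_1(Δx) = -1092.4900 / 2516.1000 = -0.434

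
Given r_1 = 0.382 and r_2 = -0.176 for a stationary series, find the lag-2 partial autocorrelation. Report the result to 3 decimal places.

φ_{22} = (r_2 − r_1²) / (1 − r_1²)
r_1² = (0.382)² = 0.145924
Numerator = -0.176 − 0.1459 = -0.3219; denominator = 1 − 0.1459 = 0.8541
φ_{22} = -0.3219 / 0.8541 = -0.377

-0.377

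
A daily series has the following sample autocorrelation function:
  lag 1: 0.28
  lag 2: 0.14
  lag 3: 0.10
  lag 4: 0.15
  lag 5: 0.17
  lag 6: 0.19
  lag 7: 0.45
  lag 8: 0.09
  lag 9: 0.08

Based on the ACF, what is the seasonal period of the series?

The largest autocorrelation is r_7 = 0.45; the remaining lags stay at or below 0.28. The elevated value at lag 1 (0.28), dropping to 0.14 at lag 2, reflects decaying short-term dependence rather than seasonality.
The dominant spike at lag 7 indicates a seasonal period of 7.

7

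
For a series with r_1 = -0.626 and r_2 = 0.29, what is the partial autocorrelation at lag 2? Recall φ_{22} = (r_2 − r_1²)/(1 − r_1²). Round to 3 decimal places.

φ_{22} = (r_2 − r_1²) / (1 − r_1²)
r_1² = (-0.626)² = 0.391876
Numerator = 0.29 − 0.3919 = -0.1019; denominator = 1 − 0.3919 = 0.6081
φ_{22} = -0.1019 / 0.6081 = -0.168

-0.168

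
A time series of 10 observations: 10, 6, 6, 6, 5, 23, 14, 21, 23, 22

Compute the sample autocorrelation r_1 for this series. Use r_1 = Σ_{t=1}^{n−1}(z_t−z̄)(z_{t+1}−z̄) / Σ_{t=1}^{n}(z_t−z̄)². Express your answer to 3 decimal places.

0.503

Mean z̄ = (10 + 6 + 6 + 6 + 5 + 23 + 14 + 21 + 23 + 22)/10 = 13.6000
Numerator Σ_{t=1}^{9}(z_t−z̄)(z_{t+1}−z̄) = 282.6400
Denominator Σ(z_t−z̄)² = 562.4000
r_1 = 282.6400 / 562.4000 = 0.503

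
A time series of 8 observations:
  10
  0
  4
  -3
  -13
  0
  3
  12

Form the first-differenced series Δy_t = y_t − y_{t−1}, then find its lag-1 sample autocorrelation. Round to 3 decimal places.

-0.120

First differences Δy: -10, 4, -7, -10, 13, 3, 9
Mean of differences = 0.2857
Numerator Σ(Δy_t−Δȳ)(Δy_{t+1}−Δȳ) = -62.9388
Denominator Σ(Δy_t−Δȳ)² = 523.4286
r_1(Δy) = -62.9388 / 523.4286 = -0.120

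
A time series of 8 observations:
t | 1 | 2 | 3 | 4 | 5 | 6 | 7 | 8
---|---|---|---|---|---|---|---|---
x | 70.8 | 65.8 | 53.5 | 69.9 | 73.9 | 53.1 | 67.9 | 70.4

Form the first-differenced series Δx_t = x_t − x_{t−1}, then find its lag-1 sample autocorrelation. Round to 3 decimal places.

First differences Δx: -5.0, -12.3, 16.4, 4.0, -20.8, 14.8, 2.5
Mean of differences = -0.0571
Numerator Σ(Δx_t−Δx̄)(Δx_{t+1}−Δx̄) = -428.5433
Denominator Σ(Δx_t−Δx̄)² = 1119.1571
r_1(Δx) = -428.5433 / 1119.1571 = -0.383

-0.383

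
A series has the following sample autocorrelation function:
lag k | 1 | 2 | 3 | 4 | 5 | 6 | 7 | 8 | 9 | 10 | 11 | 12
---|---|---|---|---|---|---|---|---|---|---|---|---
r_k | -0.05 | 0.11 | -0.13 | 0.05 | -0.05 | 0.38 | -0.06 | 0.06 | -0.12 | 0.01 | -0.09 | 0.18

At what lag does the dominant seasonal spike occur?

The largest autocorrelation is r_6 = 0.38, with a weaker echo at lag 12 (0.18); the remaining lags stay at or below 0.11.
The dominant spike at lag 6 indicates a seasonal period of 6.

6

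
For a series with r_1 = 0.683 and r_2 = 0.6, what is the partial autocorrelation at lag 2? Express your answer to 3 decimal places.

φ_{22} = (r_2 − r_1²) / (1 − r_1²)
r_1² = (0.683)² = 0.466489
Numerator = 0.6 − 0.4665 = 0.1335; denominator = 1 − 0.4665 = 0.5335
φ_{22} = 0.1335 / 0.5335 = 0.250

0.250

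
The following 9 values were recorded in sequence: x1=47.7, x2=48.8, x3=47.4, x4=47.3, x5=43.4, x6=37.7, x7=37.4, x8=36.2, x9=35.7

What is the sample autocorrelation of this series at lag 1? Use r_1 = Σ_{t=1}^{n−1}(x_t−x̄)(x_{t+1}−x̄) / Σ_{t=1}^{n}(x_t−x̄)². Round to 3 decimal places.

0.748

Mean x̄ = (47.7 + 48.8 + 47.4 + 47.3 + 43.4 + 37.7 + 37.4 + 36.2 + 35.7)/9 = 42.4000
Numerator Σ_{t=1}^{8}(x_t−x̄)(x_{t+1}−x̄) = 186.6600
Denominator Σ(x_t−x̄)² = 249.4800
r_1 = 186.6600 / 249.4800 = 0.748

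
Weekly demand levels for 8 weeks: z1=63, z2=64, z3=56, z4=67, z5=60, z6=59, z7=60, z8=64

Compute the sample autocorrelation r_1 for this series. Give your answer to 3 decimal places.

Mean z̄ = (63 + 64 + 56 + 67 + 60 + 59 + 60 + 64)/8 = 61.6250
Deviations from mean: 1.3750, 2.3750, -5.6250, 5.3750, -1.6250, -2.6250, -1.6250, 2.3750
Numerator Σ_{t=1}^{7}(z_t−z̄)(z_{t+1}−z̄) = -44.3906
Denominator Σ(z_t−z̄)² = 85.8750
r_1 = -44.3906 / 85.8750 = -0.517

-0.517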